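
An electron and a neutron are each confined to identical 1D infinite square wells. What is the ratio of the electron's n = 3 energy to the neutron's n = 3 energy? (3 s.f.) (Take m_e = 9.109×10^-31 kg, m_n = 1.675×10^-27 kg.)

1.84×10^3

E_n ∝ 1/m at fixed n and L, so the ratio is m_n/m_e = 1.675×10^-27/9.109×10^-31 = 1.84×10^3.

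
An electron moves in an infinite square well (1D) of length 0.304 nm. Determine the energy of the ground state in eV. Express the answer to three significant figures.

For an infinite well E_n = n²h²/(8m_eL²), so E_1 = h²/(8m_eL²) = (6.626×10^-34)²/(8·9.109×10^-31·(3.04×10^-10 m)²) = 6.519×10^-19 J.
Converting, E_1 = 6.519×10^-19 J / (1.602×10^-19 J/eV) = 4.07 eV.

E_1 = 4.07 eV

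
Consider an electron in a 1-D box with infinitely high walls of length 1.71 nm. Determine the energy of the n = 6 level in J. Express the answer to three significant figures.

E_6 = 7.42×10^-19 J

For an infinite well E_n = n²h²/(8m_eL²), so E_1 = h²/(8m_eL²) = (6.626×10^-34)²/(8·9.109×10^-31·(1.71×10^-9 m)²) = 2.060×10^-20 J.
Then E_6 = 6²·E_1 = 36·2.060×10^-20 J = 7.42×10^-19 J.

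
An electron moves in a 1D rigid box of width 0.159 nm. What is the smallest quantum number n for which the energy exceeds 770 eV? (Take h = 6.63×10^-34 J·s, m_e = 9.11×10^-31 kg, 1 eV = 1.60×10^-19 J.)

E_1 = h²/(8m_eL²) = 2.386×10^-18 J = 14.91 eV.
Need n² > 770/14.91 = 51.64, i.e. n > 7.186.
The smallest integer satisfying this is n = 8.

n = 8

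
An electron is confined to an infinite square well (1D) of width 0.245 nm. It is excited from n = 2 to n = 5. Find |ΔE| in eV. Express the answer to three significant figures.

|ΔE| = 132 eV

E_1 = h²/(8m_eL²) = 1.004×10^-18 J.
|ΔE| = |2² − 5²|·E_1 = 21·1.004×10^-18 J = 2.108×10^-17 J = 132 eV.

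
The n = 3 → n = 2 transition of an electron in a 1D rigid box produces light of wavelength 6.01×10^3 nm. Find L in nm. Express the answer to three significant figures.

L = 3.02 nm

The photon carries ΔE = hc/λ = 6.626×10^-34·2.998×10^8/6.01×10^-6 m = 3.305×10^-20 J.
Since ΔE = (3² − 2²)E_1, E_1 = 6.610×10^-21 J, and L = h/√(8m_eE_1) = 3.02×10^-9 m = 3.02 nm.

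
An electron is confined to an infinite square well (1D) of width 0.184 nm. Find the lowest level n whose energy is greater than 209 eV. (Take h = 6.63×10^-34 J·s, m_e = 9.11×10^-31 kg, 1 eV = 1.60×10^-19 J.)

E_1 = h²/(8m_eL²) = 1.781×10^-18 J = 11.13 eV.
Need n² > 209/11.13 = 18.78, i.e. n > 4.334.
The smallest integer satisfying this is n = 5.

n = 5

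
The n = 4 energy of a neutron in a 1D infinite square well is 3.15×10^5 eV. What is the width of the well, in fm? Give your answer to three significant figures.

From E_n = n²h²/(8m_nL²), L = n·h/√(8m_nE_n).
E_4 = 3.15×10^5 eV = 5.046×10^-14 J, so L = 4·6.626×10^-34/√(8·1.675×10^-27·5.046×10^-14) = 1.02×10^-13 m = 102 fm.

L = 102 fm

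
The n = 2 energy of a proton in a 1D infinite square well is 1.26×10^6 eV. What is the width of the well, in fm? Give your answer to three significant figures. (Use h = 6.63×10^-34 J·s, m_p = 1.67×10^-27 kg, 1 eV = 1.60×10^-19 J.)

From E_n = n²h²/(8m_pL²), L = n·h/√(8m_pE_n).
E_2 = 1.26×10^6 eV = 2.016×10^-13 J, so L = 2·6.63×10^-34/√(8·1.67×10^-27·2.016×10^-13) = 2.56×10^-14 m = 25.6 fm.

L = 25.6 fm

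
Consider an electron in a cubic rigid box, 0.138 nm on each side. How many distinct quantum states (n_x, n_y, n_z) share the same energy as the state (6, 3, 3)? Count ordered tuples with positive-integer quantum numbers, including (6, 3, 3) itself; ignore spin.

degeneracy = 12

The level has n_x² + n_y² + n_z² = 54. The ordered positive-integer solutions are (1, 2, 7), (1, 7, 2), (2, 1, 7), (2, 5, 5), (2, 7, 1), (3, 3, 6), (3, 6, 3), (5, 2, 5), (5, 5, 2), (6, 3, 3), (7, 1, 2), (7, 2, 1).
That gives 12 states.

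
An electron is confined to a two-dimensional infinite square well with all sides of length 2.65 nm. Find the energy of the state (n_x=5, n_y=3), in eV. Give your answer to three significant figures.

E = 1.82 eV

For a 2D rectangular well E = (h²/8m_e)·Σ n_i²/L_i² = (6.626×10^-34)²/(8·9.109×10^-31) · [5²/(2.65 nm)² + 3²/(2.65 nm)²].
Evaluating gives E = 2.917×10^-19 J = 1.82 eV.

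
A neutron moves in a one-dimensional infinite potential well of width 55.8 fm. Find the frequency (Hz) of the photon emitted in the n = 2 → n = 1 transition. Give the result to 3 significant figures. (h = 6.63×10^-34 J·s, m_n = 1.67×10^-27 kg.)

f = 4.78×10^19 Hz

E_1 = h²/(8m_nL²) = 1.057×10^-14 J and ΔE = (2² − 1²)E_1 = 3.171×10^-14 J.
f = ΔE/h = 3.171×10^-14/6.63×10^-34 = 4.78×10^19 Hz.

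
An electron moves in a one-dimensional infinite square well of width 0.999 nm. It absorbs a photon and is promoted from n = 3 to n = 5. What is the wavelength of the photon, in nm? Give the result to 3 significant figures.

E_1 = h²/(8m_eL²) = 6.037×10^-20 J, so ΔE = (5² − 3²)E_1 = 9.659×10^-19 J.
λ = hc/ΔE = (6.626×10^-34·2.998×10^8)/9.659×10^-19 = 2.06×10^-7 m = 206 nm.

λ = 206 nm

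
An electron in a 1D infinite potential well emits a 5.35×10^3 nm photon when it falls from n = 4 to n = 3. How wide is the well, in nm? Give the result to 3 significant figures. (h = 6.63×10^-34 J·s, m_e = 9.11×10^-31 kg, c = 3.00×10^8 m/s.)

L = 3.37 nm

The photon carries ΔE = hc/λ = 6.63×10^-34·3.00×10^8/5.35×10^-6 m = 3.718×10^-20 J.
Since ΔE = (4² − 3²)E_1, E_1 = 5.311×10^-21 J, and L = h/√(8m_eE_1) = 3.37×10^-9 m = 3.37 nm.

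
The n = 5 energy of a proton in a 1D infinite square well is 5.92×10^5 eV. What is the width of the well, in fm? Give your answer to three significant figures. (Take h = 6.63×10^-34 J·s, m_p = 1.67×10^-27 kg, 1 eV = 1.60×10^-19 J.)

L = 93.2 fm

From E_n = n²h²/(8m_pL²), L = n·h/√(8m_pE_n).
E_5 = 5.92×10^5 eV = 9.472×10^-14 J, so L = 5·6.63×10^-34/√(8·1.67×10^-27·9.472×10^-14) = 9.32×10^-14 m = 93.2 fm.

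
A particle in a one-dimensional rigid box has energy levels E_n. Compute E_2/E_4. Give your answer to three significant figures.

E_n ∝ n², so E_2/E_4 = 2²/4² = 4/16 = 0.250.

0.250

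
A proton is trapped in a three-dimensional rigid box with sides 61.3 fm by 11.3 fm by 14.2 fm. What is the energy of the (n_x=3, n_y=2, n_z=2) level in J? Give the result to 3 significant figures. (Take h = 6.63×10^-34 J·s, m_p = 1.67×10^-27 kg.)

E = 1.76×10^-12 J

For a 3D rectangular well E = (h²/8m_p)·Σ n_i²/L_i² = (6.63×10^-34)²/(8·1.67×10^-27) · [3²/(61.3 fm)² + 2²/(11.3 fm)² + 2²/(14.2 fm)²].
Evaluating gives E = 1.76×10^-12 J.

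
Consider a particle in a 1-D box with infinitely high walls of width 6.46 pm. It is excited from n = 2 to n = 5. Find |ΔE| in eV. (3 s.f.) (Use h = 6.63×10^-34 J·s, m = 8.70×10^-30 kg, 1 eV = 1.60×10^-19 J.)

|ΔE| = 1.99×10^4 eV

E_1 = h²/(8mL²) = 1.513×10^-16 J.
|ΔE| = |2² − 5²|·E_1 = 21·1.513×10^-16 J = 3.177×10^-15 J = 1.99×10^4 eV.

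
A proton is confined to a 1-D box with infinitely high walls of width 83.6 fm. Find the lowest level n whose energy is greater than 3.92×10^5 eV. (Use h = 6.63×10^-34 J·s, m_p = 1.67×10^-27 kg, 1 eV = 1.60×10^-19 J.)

E_1 = h²/(8m_pL²) = 4.708×10^-15 J = 2.942×10^4 eV.
Need n² > 3.92×10^5/2.942×10^4 = 13.32, i.e. n > 3.650.
The smallest integer satisfying this is n = 4.

n = 4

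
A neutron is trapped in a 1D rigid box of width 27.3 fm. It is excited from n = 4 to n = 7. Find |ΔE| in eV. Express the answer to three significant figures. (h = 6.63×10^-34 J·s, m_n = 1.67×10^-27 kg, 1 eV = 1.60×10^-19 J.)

E_1 = h²/(8m_nL²) = 4.415×10^-14 J.
|ΔE| = |4² − 7²|·E_1 = 33·4.415×10^-14 J = 1.457×10^-12 J = 9.11×10^6 eV.

|ΔE| = 9.11×10^6 eV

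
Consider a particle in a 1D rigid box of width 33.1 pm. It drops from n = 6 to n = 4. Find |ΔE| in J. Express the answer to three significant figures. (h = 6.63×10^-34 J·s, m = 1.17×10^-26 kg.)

|ΔE| = 8.57×10^-20 J

E_1 = h²/(8mL²) = 4.286×10^-21 J.
|ΔE| = |6² − 4²|·E_1 = 20·4.286×10^-21 J = 8.57×10^-20 J.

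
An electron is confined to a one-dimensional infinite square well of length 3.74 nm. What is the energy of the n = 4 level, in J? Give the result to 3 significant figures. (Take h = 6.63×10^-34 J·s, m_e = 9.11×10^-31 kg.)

E_4 = 6.90×10^-20 J

For an infinite well E_n = n²h²/(8m_eL²), so E_1 = h²/(8m_eL²) = (6.63×10^-34)²/(8·9.11×10^-31·(3.74×10^-9 m)²) = 4.312×10^-21 J.
Then E_4 = 4²·E_1 = 16·4.312×10^-21 J = 6.90×10^-20 J.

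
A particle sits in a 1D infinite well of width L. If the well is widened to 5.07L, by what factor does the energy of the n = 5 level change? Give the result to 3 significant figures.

E_n ∝ 1/L², so the energy scales by 1/5.07² = 0.0389.

0.0389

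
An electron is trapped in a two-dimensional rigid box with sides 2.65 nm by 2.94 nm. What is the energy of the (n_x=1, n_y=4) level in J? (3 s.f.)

E = 1.20×10^-19 J

For a 2D rectangular well E = (h²/8m_e)·Σ n_i²/L_i² = (6.626×10^-34)²/(8·9.109×10^-31) · [1²/(2.65 nm)² + 4²/(2.94 nm)²].
Evaluating gives E = 1.20×10^-19 J.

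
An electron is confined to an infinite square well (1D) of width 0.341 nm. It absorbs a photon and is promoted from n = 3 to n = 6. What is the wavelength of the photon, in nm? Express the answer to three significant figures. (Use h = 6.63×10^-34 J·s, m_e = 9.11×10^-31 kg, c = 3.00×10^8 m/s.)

E_1 = h²/(8m_eL²) = 5.187×10^-19 J, so ΔE = (6² − 3²)E_1 = 1.400×10^-17 J.
λ = hc/ΔE = (6.63×10^-34·3.00×10^8)/1.400×10^-17 = 1.42×10^-8 m = 14.2 nm.

λ = 14.2 nm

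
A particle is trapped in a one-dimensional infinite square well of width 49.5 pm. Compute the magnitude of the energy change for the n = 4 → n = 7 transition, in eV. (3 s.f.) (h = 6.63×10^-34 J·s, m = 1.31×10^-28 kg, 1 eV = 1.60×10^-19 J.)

E_1 = h²/(8mL²) = 1.712×10^-19 J.
|ΔE| = |4² − 7²|·E_1 = 33·1.712×10^-19 J = 5.650×10^-18 J = 35.3 eV.

|ΔE| = 35.3 eV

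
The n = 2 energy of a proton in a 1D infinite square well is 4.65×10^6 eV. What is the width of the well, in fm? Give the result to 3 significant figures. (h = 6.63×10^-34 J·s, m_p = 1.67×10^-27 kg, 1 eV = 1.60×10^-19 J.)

L = 13.3 fm

From E_n = n²h²/(8m_pL²), L = n·h/√(8m_pE_n).
E_2 = 4.65×10^6 eV = 7.440×10^-13 J, so L = 2·6.63×10^-34/√(8·1.67×10^-27·7.440×10^-13) = 1.33×10^-14 m = 13.3 fm.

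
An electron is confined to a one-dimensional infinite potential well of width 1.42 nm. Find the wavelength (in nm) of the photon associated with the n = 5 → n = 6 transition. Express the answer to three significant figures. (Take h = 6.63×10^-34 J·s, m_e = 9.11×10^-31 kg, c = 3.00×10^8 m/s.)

λ = 605 nm

E_1 = h²/(8m_eL²) = 2.991×10^-20 J, so ΔE = (6² − 5²)E_1 = 3.290×10^-19 J.
λ = hc/ΔE = (6.63×10^-34·3.00×10^8)/3.290×10^-19 = 6.05×10^-7 m = 605 nm.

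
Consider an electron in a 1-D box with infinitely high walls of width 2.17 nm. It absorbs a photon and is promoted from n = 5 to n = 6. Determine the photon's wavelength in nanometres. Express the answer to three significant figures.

λ = 1.41×10^3 nm

E_1 = h²/(8m_eL²) = 1.279×10^-20 J, so ΔE = (6² − 5²)E_1 = 1.407×10^-19 J.
λ = hc/ΔE = (6.626×10^-34·2.998×10^8)/1.407×10^-19 = 1.41×10^-6 m = 1.41×10^3 nm.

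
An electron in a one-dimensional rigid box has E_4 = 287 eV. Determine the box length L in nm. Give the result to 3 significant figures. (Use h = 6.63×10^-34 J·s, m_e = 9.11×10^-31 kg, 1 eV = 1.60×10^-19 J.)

L = 0.145 nm

From E_n = n²h²/(8m_eL²), L = n·h/√(8m_eE_n).
E_4 = 287 eV = 4.592×10^-17 J, so L = 4·6.63×10^-34/√(8·9.11×10^-31·4.592×10^-17) = 1.45×10^-10 m = 0.145 nm.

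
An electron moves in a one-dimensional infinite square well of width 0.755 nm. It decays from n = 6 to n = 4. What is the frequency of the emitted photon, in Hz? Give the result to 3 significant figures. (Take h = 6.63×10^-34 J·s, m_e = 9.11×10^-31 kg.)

E_1 = h²/(8m_eL²) = 1.058×10^-19 J and ΔE = (6² − 4²)E_1 = 2.116×10^-18 J.
f = ΔE/h = 2.116×10^-18/6.63×10^-34 = 3.19×10^15 Hz.

f = 3.19×10^15 Hz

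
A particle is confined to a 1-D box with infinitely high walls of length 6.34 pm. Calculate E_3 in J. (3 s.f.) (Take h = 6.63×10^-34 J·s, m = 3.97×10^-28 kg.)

For an infinite well E_n = n²h²/(8mL²), so E_1 = h²/(8mL²) = (6.63×10^-34)²/(8·3.97×10^-28·(6.34×10^-12 m)²) = 3.443×10^-18 J.
Then E_3 = 3²·E_1 = 9·3.443×10^-18 J = 3.10×10^-17 J.

E_3 = 3.10×10^-17 J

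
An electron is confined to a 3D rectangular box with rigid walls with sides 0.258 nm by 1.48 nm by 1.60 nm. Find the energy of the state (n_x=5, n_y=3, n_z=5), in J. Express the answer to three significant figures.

E = 2.35×10^-17 J

For a 3D rectangular well E = (h²/8m_e)·Σ n_i²/L_i² = (6.626×10^-34)²/(8·9.109×10^-31) · [5²/(0.258 nm)² + 3²/(1.48 nm)² + 5²/(1.60 nm)²].
Evaluating gives E = 2.35×10^-17 J.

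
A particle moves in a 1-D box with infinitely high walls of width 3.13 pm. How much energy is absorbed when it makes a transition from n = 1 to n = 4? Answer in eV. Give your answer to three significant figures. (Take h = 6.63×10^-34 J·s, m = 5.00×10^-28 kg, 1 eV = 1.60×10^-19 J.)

|ΔE| = 1.05×10^3 eV

E_1 = h²/(8mL²) = 1.122×10^-17 J.
|ΔE| = |1² − 4²|·E_1 = 15·1.122×10^-17 J = 1.683×10^-16 J = 1.05×10^3 eV.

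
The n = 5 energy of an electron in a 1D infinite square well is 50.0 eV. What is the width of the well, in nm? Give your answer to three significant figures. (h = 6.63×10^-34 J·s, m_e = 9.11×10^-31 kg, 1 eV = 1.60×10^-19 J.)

L = 0.434 nm

From E_n = n²h²/(8m_eL²), L = n·h/√(8m_eE_n).
E_5 = 50.0 eV = 8.000×10^-18 J, so L = 5·6.63×10^-34/√(8·9.11×10^-31·8.000×10^-18) = 4.34×10^-10 m = 0.434 nm.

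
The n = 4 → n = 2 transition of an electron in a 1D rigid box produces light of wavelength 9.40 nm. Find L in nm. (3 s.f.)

L = 0.185 nm

The photon carries ΔE = hc/λ = 6.626×10^-34·2.998×10^8/9.40×10^-9 m = 2.113×10^-17 J.
Since ΔE = (4² − 2²)E_1, E_1 = 1.761×10^-18 J, and L = h/√(8m_eE_1) = 1.85×10^-10 m = 0.185 nm.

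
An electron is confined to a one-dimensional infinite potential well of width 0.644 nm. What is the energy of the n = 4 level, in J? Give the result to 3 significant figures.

E_4 = 2.32×10^-18 J

For an infinite well E_n = n²h²/(8m_eL²), so E_1 = h²/(8m_eL²) = (6.626×10^-34)²/(8·9.109×10^-31·(6.44×10^-10 m)²) = 1.453×10^-19 J.
Then E_4 = 4²·E_1 = 16·1.453×10^-19 J = 2.32×10^-18 J.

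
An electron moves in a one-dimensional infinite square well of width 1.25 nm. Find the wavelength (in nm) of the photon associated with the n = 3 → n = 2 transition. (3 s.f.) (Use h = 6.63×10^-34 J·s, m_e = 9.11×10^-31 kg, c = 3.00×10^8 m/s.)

λ = 1.03×10^3 nm

E_1 = h²/(8m_eL²) = 3.860×10^-20 J, so ΔE = (3² − 2²)E_1 = 1.930×10^-19 J.
λ = hc/ΔE = (6.63×10^-34·3.00×10^8)/1.930×10^-19 = 1.03×10^-6 m = 1.03×10^3 nm.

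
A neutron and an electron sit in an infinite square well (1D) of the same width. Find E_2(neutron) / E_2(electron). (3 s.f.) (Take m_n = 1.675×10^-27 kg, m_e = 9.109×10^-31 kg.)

5.44×10^-4

E_n ∝ 1/m at fixed n and L, so the ratio is m_e/m_n = 9.109×10^-31/1.675×10^-27 = 5.44×10^-4.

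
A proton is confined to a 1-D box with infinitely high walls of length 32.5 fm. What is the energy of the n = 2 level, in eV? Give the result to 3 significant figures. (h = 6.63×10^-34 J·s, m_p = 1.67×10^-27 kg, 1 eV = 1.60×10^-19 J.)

E_2 = 7.79×10^5 eV

For an infinite well E_n = n²h²/(8m_pL²), so E_1 = h²/(8m_pL²) = (6.63×10^-34)²/(8·1.67×10^-27·(3.25×10^-14 m)²) = 3.115×10^-14 J.
Then E_2 = 2²·E_1 = 4·3.115×10^-14 J = 1.246×10^-13 J.
Converting, E_2 = 1.246×10^-13 J / (1.60×10^-19 J/eV) = 7.79×10^5 eV.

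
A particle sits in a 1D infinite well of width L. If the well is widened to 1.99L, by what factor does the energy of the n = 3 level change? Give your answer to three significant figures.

E_n ∝ 1/L², so the energy scales by 1/1.99² = 0.253.

0.253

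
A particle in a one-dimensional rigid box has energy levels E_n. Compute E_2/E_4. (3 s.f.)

0.250

E_n ∝ n², so E_2/E_4 = 2²/4² = 4/16 = 0.250.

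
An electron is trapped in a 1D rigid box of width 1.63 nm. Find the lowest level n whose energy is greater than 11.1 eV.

n = 9

E_1 = h²/(8m_eL²) = 2.268×10^-20 J = 0.1416 eV.
Need n² > 11.1/0.1416 = 78.39, i.e. n > 8.854.
The smallest integer satisfying this is n = 9.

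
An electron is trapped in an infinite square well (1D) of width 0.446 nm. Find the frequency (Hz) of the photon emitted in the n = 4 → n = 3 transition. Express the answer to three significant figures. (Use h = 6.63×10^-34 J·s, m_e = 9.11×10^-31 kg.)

E_1 = h²/(8m_eL²) = 3.032×10^-19 J and ΔE = (4² − 3²)E_1 = 2.122×10^-18 J.
f = ΔE/h = 2.122×10^-18/6.63×10^-34 = 3.20×10^15 Hz.

f = 3.20×10^15 Hz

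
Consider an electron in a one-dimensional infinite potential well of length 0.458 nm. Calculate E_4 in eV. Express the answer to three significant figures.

E_4 = 28.7 eV

For an infinite well E_n = n²h²/(8m_eL²), so E_1 = h²/(8m_eL²) = (6.626×10^-34)²/(8·9.109×10^-31·(4.58×10^-10 m)²) = 2.872×10^-19 J.
Then E_4 = 4²·E_1 = 16·2.872×10^-19 J = 4.595×10^-18 J.
Converting, E_4 = 4.595×10^-18 J / (1.602×10^-19 J/eV) = 28.7 eV.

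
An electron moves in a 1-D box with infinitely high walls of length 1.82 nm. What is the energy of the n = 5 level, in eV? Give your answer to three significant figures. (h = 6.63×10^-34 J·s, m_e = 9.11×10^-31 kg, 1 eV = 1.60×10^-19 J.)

For an infinite well E_n = n²h²/(8m_eL²), so E_1 = h²/(8m_eL²) = (6.63×10^-34)²/(8·9.11×10^-31·(1.82×10^-9 m)²) = 1.821×10^-20 J.
Then E_5 = 5²·E_1 = 25·1.821×10^-20 J = 4.553×10^-19 J.
Converting, E_5 = 4.553×10^-19 J / (1.60×10^-19 J/eV) = 2.85 eV.

E_5 = 2.85 eV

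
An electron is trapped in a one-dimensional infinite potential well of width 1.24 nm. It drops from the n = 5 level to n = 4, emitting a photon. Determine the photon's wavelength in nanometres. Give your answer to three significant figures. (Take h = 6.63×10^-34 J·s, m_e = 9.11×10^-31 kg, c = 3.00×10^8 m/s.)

λ = 563 nm

E_1 = h²/(8m_eL²) = 3.923×10^-20 J, so ΔE = (5² − 4²)E_1 = 3.531×10^-19 J.
λ = hc/ΔE = (6.63×10^-34·3.00×10^8)/3.531×10^-19 = 5.63×10^-7 m = 563 nm.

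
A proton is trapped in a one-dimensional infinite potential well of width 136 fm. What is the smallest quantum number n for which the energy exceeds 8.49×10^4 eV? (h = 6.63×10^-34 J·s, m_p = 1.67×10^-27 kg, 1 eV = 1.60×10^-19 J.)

E_1 = h²/(8m_pL²) = 1.779×10^-15 J = 1.112×10^4 eV.
Need n² > 8.49×10^4/1.112×10^4 = 7.635, i.e. n > 2.763.
The smallest integer satisfying this is n = 3.

n = 3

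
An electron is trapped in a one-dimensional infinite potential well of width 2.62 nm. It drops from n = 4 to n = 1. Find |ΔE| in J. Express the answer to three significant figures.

|ΔE| = 1.32×10^-19 J

E_1 = h²/(8m_eL²) = 8.777×10^-21 J.
|ΔE| = |4² − 1²|·E_1 = 15·8.777×10^-21 J = 1.32×10^-19 J.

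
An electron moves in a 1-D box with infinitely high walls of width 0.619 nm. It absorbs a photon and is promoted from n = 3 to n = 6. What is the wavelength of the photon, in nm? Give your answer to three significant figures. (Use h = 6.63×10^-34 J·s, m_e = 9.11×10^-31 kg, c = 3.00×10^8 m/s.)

E_1 = h²/(8m_eL²) = 1.574×10^-19 J, so ΔE = (6² − 3²)E_1 = 4.250×10^-18 J.
λ = hc/ΔE = (6.63×10^-34·3.00×10^8)/4.250×10^-18 = 4.68×10^-8 m = 46.8 nm.

λ = 46.8 nm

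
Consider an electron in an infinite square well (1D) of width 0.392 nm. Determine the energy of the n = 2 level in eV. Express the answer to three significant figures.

E_2 = 9.79 eV

For an infinite well E_n = n²h²/(8m_eL²), so E_1 = h²/(8m_eL²) = (6.626×10^-34)²/(8·9.109×10^-31·(3.92×10^-10 m)²) = 3.921×10^-19 J.
Then E_2 = 2²·E_1 = 4·3.921×10^-19 J = 1.568×10^-18 J.
Converting, E_2 = 1.568×10^-18 J / (1.602×10^-19 J/eV) = 9.79 eV.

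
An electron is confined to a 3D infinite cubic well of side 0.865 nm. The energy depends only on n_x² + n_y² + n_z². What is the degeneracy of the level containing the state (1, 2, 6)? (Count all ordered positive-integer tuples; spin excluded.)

degeneracy = 9

The level has n_x² + n_y² + n_z² = 41. The ordered positive-integer solutions are (1, 2, 6), (1, 6, 2), (2, 1, 6), (2, 6, 1), (3, 4, 4), (4, 3, 4), (4, 4, 3), (6, 1, 2), (6, 2, 1).
That gives 9 states.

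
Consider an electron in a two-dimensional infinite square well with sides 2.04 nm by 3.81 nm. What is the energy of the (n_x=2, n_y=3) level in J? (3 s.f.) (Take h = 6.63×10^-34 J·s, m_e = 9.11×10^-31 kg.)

E = 9.54×10^-20 J

For a 2D rectangular well E = (h²/8m_e)·Σ n_i²/L_i² = (6.63×10^-34)²/(8·9.11×10^-31) · [2²/(2.04 nm)² + 3²/(3.81 nm)²].
Evaluating gives E = 9.54×10^-20 J.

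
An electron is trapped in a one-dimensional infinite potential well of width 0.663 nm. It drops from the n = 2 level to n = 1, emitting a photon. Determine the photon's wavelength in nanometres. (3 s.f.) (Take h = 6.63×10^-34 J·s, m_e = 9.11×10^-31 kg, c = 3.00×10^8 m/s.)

λ = 483 nm

E_1 = h²/(8m_eL²) = 1.372×10^-19 J, so ΔE = (2² − 1²)E_1 = 4.116×10^-19 J.
λ = hc/ΔE = (6.63×10^-34·3.00×10^8)/4.116×10^-19 = 4.83×10^-7 m = 483 nm.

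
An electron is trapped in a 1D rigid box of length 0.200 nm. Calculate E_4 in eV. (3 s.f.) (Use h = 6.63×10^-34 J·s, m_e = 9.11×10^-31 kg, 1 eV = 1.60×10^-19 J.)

For an infinite well E_n = n²h²/(8m_eL²), so E_1 = h²/(8m_eL²) = (6.63×10^-34)²/(8·9.11×10^-31·(2.00×10^-10 m)²) = 1.508×10^-18 J.
Then E_4 = 4²·E_1 = 16·1.508×10^-18 J = 2.413×10^-17 J.
Converting, E_4 = 2.413×10^-17 J / (1.60×10^-19 J/eV) = 151 eV.

E_4 = 151 eV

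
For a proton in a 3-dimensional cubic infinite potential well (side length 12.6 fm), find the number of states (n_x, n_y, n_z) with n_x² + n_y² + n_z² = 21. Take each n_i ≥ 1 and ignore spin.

degeneracy = 6

The level has n_x² + n_y² + n_z² = 21. The ordered positive-integer solutions are (1, 2, 4), (1, 4, 2), (2, 1, 4), (2, 4, 1), (4, 1, 2), (4, 2, 1).
That gives 6 states.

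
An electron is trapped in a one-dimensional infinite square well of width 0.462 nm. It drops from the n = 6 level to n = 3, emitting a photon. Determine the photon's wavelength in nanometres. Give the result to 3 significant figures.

λ = 26.1 nm

E_1 = h²/(8m_eL²) = 2.823×10^-19 J, so ΔE = (6² − 3²)E_1 = 7.622×10^-18 J.
λ = hc/ΔE = (6.626×10^-34·2.998×10^8)/7.622×10^-18 = 2.61×10^-8 m = 26.1 nm.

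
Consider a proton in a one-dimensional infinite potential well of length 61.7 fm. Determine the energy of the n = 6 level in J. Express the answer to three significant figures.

For an infinite well E_n = n²h²/(8m_pL²), so E_1 = h²/(8m_pL²) = (6.626×10^-34)²/(8·1.673×10^-27·(6.17×10^-14 m)²) = 8.617×10^-15 J.
Then E_6 = 6²·E_1 = 36·8.617×10^-15 J = 3.10×10^-13 J.

E_6 = 3.10×10^-13 J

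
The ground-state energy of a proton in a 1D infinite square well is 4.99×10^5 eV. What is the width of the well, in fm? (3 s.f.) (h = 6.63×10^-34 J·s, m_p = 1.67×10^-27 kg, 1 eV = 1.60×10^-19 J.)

From E_n = n²h²/(8m_pL²), L = n·h/√(8m_pE_n).
E_1 = 4.99×10^5 eV = 7.984×10^-14 J, so L = 1·6.63×10^-34/√(8·1.67×10^-27·7.984×10^-14) = 2.03×10^-14 m = 20.3 fm.

L = 20.3 fm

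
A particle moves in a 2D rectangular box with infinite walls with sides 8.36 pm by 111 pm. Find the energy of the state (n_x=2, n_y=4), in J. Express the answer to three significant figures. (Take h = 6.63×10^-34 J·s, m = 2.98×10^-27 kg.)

E = 1.08×10^-18 J

For a 2D rectangular well E = (h²/8m)·Σ n_i²/L_i² = (6.63×10^-34)²/(8·2.98×10^-27) · [2²/(8.36 pm)² + 4²/(111 pm)²].
Evaluating gives E = 1.08×10^-18 J.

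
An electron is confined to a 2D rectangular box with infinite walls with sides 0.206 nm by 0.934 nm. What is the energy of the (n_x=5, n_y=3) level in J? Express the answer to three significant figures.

For a 2D rectangular well E = (h²/8m_e)·Σ n_i²/L_i² = (6.626×10^-34)²/(8·9.109×10^-31) · [5²/(0.206 nm)² + 3²/(0.934 nm)²].
Evaluating gives E = 3.61×10^-17 J.

E = 3.61×10^-17 J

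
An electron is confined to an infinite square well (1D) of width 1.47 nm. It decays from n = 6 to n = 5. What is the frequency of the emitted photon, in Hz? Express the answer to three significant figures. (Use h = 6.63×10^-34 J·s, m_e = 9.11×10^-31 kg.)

E_1 = h²/(8m_eL²) = 2.791×10^-20 J and ΔE = (6² − 5²)E_1 = 3.070×10^-19 J.
f = ΔE/h = 3.070×10^-19/6.63×10^-34 = 4.63×10^14 Hz.

f = 4.63×10^14 Hz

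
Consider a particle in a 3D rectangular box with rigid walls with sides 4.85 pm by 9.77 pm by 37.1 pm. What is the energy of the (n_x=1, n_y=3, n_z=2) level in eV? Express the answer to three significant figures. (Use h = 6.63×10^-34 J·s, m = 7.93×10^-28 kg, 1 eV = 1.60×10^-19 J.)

For a 3D rectangular well E = (h²/8m)·Σ n_i²/L_i² = (6.63×10^-34)²/(8·7.93×10^-28) · [1²/(4.85 pm)² + 3²/(9.77 pm)² + 2²/(37.1 pm)²].
Evaluating gives E = 9.680×10^-18 J = 60.5 eV.

E = 60.5 eV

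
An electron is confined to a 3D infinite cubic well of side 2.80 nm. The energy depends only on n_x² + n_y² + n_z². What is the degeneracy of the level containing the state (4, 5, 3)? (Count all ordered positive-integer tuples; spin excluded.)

The level has n_x² + n_y² + n_z² = 50. The ordered positive-integer solutions are (3, 4, 5), (3, 5, 4), (4, 3, 5), (4, 5, 3), (5, 3, 4), (5, 4, 3).
That gives 6 states.

degeneracy = 6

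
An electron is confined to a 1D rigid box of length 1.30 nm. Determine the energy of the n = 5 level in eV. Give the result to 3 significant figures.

E_5 = 5.56 eV

For an infinite well E_n = n²h²/(8m_eL²), so E_1 = h²/(8m_eL²) = (6.626×10^-34)²/(8·9.109×10^-31·(1.30×10^-9 m)²) = 3.565×10^-20 J.
Then E_5 = 5²·E_1 = 25·3.565×10^-20 J = 8.912×10^-19 J.
Converting, E_5 = 8.912×10^-19 J / (1.602×10^-19 J/eV) = 5.56 eV.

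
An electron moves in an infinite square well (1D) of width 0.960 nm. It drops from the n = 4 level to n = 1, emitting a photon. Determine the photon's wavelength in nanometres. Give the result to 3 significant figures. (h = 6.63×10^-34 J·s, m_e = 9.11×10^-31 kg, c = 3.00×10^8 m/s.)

E_1 = h²/(8m_eL²) = 6.544×10^-20 J, so ΔE = (4² − 1²)E_1 = 9.816×10^-19 J.
λ = hc/ΔE = (6.63×10^-34·3.00×10^8)/9.816×10^-19 = 2.03×10^-7 m = 203 nm.

λ = 203 nm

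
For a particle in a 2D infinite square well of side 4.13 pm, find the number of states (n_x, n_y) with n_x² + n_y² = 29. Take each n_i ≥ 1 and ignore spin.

degeneracy = 2

The level has n_x² + n_y² = 29. The ordered positive-integer solutions are (2, 5), (5, 2).
That gives 2 states.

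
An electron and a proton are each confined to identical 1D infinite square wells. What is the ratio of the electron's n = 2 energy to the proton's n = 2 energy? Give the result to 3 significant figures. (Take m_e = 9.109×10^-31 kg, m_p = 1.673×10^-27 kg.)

E_n ∝ 1/m at fixed n and L, so the ratio is m_p/m_e = 1.673×10^-27/9.109×10^-31 = 1.84×10^3.

1.84×10^3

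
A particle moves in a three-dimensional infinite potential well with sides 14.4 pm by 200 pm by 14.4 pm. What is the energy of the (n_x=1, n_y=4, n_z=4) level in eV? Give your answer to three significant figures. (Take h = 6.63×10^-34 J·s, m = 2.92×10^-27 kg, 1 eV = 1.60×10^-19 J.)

For a 3D rectangular well E = (h²/8m)·Σ n_i²/L_i² = (6.63×10^-34)²/(8·2.92×10^-27) · [1²/(14.4 pm)² + 4²/(200 pm)² + 4²/(14.4 pm)²].
Evaluating gives E = 1.550×10^-18 J = 9.69 eV.

E = 9.69 eV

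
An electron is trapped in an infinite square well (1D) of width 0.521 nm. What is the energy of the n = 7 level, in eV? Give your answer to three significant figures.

For an infinite well E_n = n²h²/(8m_eL²), so E_1 = h²/(8m_eL²) = (6.626×10^-34)²/(8·9.109×10^-31·(5.21×10^-10 m)²) = 2.220×10^-19 J.
Then E_7 = 7²·E_1 = 49·2.220×10^-19 J = 1.088×10^-17 J.
Converting, E_7 = 1.088×10^-17 J / (1.602×10^-19 J/eV) = 67.9 eV.

E_7 = 67.9 eV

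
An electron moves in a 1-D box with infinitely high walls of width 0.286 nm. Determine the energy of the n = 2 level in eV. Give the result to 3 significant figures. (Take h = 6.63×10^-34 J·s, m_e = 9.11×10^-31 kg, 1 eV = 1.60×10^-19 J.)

For an infinite well E_n = n²h²/(8m_eL²), so E_1 = h²/(8m_eL²) = (6.63×10^-34)²/(8·9.11×10^-31·(2.86×10^-10 m)²) = 7.374×10^-19 J.
Then E_2 = 2²·E_1 = 4·7.374×10^-19 J = 2.950×10^-18 J.
Converting, E_2 = 2.950×10^-18 J / (1.60×10^-19 J/eV) = 18.4 eV.

E_2 = 18.4 eV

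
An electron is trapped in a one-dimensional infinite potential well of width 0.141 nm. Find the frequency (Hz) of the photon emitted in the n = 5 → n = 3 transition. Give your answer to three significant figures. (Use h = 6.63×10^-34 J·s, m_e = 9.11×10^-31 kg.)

E_1 = h²/(8m_eL²) = 3.034×10^-18 J and ΔE = (5² − 3²)E_1 = 4.854×10^-17 J.
f = ΔE/h = 4.854×10^-17/6.63×10^-34 = 7.32×10^16 Hz.

f = 7.32×10^16 Hz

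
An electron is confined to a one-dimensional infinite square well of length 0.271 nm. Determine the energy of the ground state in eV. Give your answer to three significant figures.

E_1 = 5.12 eV

For an infinite well E_n = n²h²/(8m_eL²), so E_1 = h²/(8m_eL²) = (6.626×10^-34)²/(8·9.109×10^-31·(2.71×10^-10 m)²) = 8.204×10^-19 J.
Converting, E_1 = 8.204×10^-19 J / (1.602×10^-19 J/eV) = 5.12 eV.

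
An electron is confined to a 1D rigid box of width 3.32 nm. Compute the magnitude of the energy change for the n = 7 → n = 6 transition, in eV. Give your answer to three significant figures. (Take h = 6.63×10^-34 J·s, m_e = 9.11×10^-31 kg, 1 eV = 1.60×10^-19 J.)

|ΔE| = 0.445 eV

E_1 = h²/(8m_eL²) = 5.472×10^-21 J.
|ΔE| = |7² − 6²|·E_1 = 13·5.472×10^-21 J = 7.114×10^-20 J = 0.445 eV.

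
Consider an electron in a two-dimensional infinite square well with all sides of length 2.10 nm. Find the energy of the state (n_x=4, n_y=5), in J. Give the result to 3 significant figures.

E = 5.60×10^-19 J

For a 2D rectangular well E = (h²/8m_e)·Σ n_i²/L_i² = (6.626×10^-34)²/(8·9.109×10^-31) · [4²/(2.10 nm)² + 5²/(2.10 nm)²].
Evaluating gives E = 5.60×10^-19 J.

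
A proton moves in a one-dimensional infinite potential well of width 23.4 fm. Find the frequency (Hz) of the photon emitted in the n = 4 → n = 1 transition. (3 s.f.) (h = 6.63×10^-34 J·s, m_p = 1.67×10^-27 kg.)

f = 1.36×10^21 Hz

E_1 = h²/(8m_pL²) = 6.009×10^-14 J and ΔE = (4² − 1²)E_1 = 9.013×10^-13 J.
f = ΔE/h = 9.013×10^-13/6.63×10^-34 = 1.36×10^21 Hz.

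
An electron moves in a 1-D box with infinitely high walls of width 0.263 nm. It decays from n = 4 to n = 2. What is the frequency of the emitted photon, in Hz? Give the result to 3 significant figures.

E_1 = h²/(8m_eL²) = 8.710×10^-19 J and ΔE = (4² − 2²)E_1 = 1.045×10^-17 J.
f = ΔE/h = 1.045×10^-17/6.626×10^-34 = 1.58×10^16 Hz.

f = 1.58×10^16 Hz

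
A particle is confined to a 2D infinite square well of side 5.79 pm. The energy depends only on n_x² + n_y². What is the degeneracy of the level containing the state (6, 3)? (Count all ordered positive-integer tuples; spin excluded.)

degeneracy = 2

The level has n_x² + n_y² = 45. The ordered positive-integer solutions are (3, 6), (6, 3).
That gives 2 states.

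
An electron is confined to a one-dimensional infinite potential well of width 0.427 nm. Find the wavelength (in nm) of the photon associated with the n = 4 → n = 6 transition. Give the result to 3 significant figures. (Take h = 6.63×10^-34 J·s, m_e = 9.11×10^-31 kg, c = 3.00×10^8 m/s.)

λ = 30.1 nm

E_1 = h²/(8m_eL²) = 3.308×10^-19 J, so ΔE = (6² − 4²)E_1 = 6.616×10^-18 J.
λ = hc/ΔE = (6.63×10^-34·3.00×10^8)/6.616×10^-18 = 3.01×10^-8 m = 30.1 nm.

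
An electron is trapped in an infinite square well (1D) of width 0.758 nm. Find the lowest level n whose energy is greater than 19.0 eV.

E_1 = h²/(8m_eL²) = 1.049×10^-19 J = 0.6548 eV.
Need n² > 19.0/0.6548 = 29.02, i.e. n > 5.387.
The smallest integer satisfying this is n = 6.

n = 6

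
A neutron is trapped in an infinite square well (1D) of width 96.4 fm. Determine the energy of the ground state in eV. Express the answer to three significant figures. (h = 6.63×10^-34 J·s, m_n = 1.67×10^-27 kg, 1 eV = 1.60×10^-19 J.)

For an infinite well E_n = n²h²/(8m_nL²), so E_1 = h²/(8m_nL²) = (6.63×10^-34)²/(8·1.67×10^-27·(9.64×10^-14 m)²) = 3.541×10^-15 J.
Converting, E_1 = 3.541×10^-15 J / (1.60×10^-19 J/eV) = 2.21×10^4 eV.

E_1 = 2.21×10^4 eV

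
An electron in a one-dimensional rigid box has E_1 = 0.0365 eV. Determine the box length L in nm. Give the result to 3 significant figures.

From E_n = n²h²/(8m_eL²), L = n·h/√(8m_eE_n).
E_1 = 0.0365 eV = 5.847×10^-21 J, so L = 1·6.626×10^-34/√(8·9.109×10^-31·5.847×10^-21) = 3.21×10^-9 m = 3.21 nm.

L = 3.21 nm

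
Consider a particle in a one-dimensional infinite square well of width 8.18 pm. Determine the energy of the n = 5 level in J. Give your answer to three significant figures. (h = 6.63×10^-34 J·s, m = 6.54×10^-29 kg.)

For an infinite well E_n = n²h²/(8mL²), so E_1 = h²/(8mL²) = (6.63×10^-34)²/(8·6.54×10^-29·(8.18×10^-12 m)²) = 1.256×10^-17 J.
Then E_5 = 5²·E_1 = 25·1.256×10^-17 J = 3.14×10^-16 J.

E_5 = 3.14×10^-16 J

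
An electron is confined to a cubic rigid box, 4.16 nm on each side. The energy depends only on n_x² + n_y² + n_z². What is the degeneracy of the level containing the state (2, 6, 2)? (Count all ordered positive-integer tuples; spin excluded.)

The level has n_x² + n_y² + n_z² = 44. The ordered positive-integer solutions are (2, 2, 6), (2, 6, 2), (6, 2, 2).
That gives 3 states.

degeneracy = 3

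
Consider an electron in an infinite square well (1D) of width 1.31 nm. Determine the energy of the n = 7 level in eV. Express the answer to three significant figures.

E_7 = 10.7 eV

For an infinite well E_n = n²h²/(8m_eL²), so E_1 = h²/(8m_eL²) = (6.626×10^-34)²/(8·9.109×10^-31·(1.31×10^-9 m)²) = 3.511×10^-20 J.
Then E_7 = 7²·E_1 = 49·3.511×10^-20 J = 1.720×10^-18 J.
Converting, E_7 = 1.720×10^-18 J / (1.602×10^-19 J/eV) = 10.7 eV.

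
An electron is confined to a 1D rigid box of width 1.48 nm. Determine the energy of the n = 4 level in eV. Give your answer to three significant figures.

For an infinite well E_n = n²h²/(8m_eL²), so E_1 = h²/(8m_eL²) = (6.626×10^-34)²/(8·9.109×10^-31·(1.48×10^-9 m)²) = 2.751×10^-20 J.
Then E_4 = 4²·E_1 = 16·2.751×10^-20 J = 4.402×10^-19 J.
Converting, E_4 = 4.402×10^-19 J / (1.602×10^-19 J/eV) = 2.75 eV.

E_4 = 2.75 eV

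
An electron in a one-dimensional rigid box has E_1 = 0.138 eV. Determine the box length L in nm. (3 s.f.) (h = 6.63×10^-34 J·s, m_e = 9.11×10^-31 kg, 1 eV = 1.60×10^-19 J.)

From E_n = n²h²/(8m_eL²), L = n·h/√(8m_eE_n).
E_1 = 0.138 eV = 2.208×10^-20 J, so L = 1·6.63×10^-34/√(8·9.11×10^-31·2.208×10^-20) = 1.65×10^-9 m = 1.65 nm.

L = 1.65 nm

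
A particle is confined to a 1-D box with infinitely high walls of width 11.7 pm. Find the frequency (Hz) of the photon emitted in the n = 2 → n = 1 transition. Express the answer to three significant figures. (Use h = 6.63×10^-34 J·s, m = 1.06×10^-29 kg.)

f = 1.71×10^17 Hz

E_1 = h²/(8mL²) = 3.787×10^-17 J and ΔE = (2² − 1²)E_1 = 1.136×10^-16 J.
f = ΔE/h = 1.136×10^-16/6.63×10^-34 = 1.71×10^17 Hz.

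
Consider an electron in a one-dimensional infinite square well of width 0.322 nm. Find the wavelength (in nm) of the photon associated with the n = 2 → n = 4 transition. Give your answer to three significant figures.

λ = 28.5 nm

E_1 = h²/(8m_eL²) = 5.811×10^-19 J, so ΔE = (4² − 2²)E_1 = 6.973×10^-18 J.
λ = hc/ΔE = (6.626×10^-34·2.998×10^8)/6.973×10^-18 = 2.85×10^-8 m = 28.5 nm.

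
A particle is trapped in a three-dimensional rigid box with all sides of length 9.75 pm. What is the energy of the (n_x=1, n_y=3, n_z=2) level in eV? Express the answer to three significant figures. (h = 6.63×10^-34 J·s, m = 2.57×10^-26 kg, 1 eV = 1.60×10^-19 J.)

E = 1.97 eV

For a 3D rectangular well E = (h²/8m)·Σ n_i²/L_i² = (6.63×10^-34)²/(8·2.57×10^-26) · [1²/(9.75 pm)² + 3²/(9.75 pm)² + 2²/(9.75 pm)²].
Evaluating gives E = 3.149×10^-19 J = 1.97 eV.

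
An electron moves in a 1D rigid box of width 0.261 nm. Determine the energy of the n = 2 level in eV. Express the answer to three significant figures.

For an infinite well E_n = n²h²/(8m_eL²), so E_1 = h²/(8m_eL²) = (6.626×10^-34)²/(8·9.109×10^-31·(2.61×10^-10 m)²) = 8.844×10^-19 J.
Then E_2 = 2²·E_1 = 4·8.844×10^-19 J = 3.538×10^-18 J.
Converting, E_2 = 3.538×10^-18 J / (1.602×10^-19 J/eV) = 22.1 eV.

E_2 = 22.1 eV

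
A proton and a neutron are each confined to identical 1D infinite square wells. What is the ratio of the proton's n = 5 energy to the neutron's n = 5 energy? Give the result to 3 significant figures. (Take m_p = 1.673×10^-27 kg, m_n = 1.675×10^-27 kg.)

E_n ∝ 1/m at fixed n and L, so the ratio is m_n/m_p = 1.675×10^-27/1.673×10^-27 = 1.00.

1.00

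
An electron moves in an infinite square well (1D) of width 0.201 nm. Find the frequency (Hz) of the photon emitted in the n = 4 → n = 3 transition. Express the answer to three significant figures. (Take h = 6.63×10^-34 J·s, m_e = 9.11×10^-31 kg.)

E_1 = h²/(8m_eL²) = 1.493×10^-18 J and ΔE = (4² − 3²)E_1 = 1.045×10^-17 J.
f = ΔE/h = 1.045×10^-17/6.63×10^-34 = 1.58×10^16 Hz.

f = 1.58×10^16 Hz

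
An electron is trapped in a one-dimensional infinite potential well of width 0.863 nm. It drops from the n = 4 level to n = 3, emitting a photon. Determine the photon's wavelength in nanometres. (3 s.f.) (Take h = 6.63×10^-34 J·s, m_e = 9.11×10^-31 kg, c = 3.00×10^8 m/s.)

λ = 351 nm

E_1 = h²/(8m_eL²) = 8.098×10^-20 J, so ΔE = (4² − 3²)E_1 = 5.669×10^-19 J.
λ = hc/ΔE = (6.63×10^-34·3.00×10^8)/5.669×10^-19 = 3.51×10^-7 m = 351 nm.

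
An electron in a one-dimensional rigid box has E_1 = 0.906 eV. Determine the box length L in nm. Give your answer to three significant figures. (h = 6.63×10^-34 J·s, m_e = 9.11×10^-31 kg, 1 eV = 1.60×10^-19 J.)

From E_n = n²h²/(8m_eL²), L = n·h/√(8m_eE_n).
E_1 = 0.906 eV = 1.450×10^-19 J, so L = 1·6.63×10^-34/√(8·9.11×10^-31·1.450×10^-19) = 6.45×10^-10 m = 0.645 nm.

L = 0.645 nm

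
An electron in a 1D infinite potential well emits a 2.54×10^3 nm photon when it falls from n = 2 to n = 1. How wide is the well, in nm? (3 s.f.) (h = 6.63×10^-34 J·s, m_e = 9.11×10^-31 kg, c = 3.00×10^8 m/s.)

L = 1.52 nm

The photon carries ΔE = hc/λ = 6.63×10^-34·3.00×10^8/2.54×10^-6 m = 7.831×10^-20 J.
Since ΔE = (2² − 1²)E_1, E_1 = 2.610×10^-20 J, and L = h/√(8m_eE_1) = 1.52×10^-9 m = 1.52 nm.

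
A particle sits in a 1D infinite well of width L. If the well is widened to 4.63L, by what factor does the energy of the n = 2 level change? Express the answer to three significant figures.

0.0466

E_n ∝ 1/L², so the energy scales by 1/4.63² = 0.0466.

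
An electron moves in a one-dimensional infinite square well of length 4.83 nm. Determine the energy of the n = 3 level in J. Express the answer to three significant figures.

E_3 = 2.32×10^-20 J

For an infinite well E_n = n²h²/(8m_eL²), so E_1 = h²/(8m_eL²) = (6.626×10^-34)²/(8·9.109×10^-31·(4.83×10^-9 m)²) = 2.583×10^-21 J.
Then E_3 = 3²·E_1 = 9·2.583×10^-21 J = 2.32×10^-20 J.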